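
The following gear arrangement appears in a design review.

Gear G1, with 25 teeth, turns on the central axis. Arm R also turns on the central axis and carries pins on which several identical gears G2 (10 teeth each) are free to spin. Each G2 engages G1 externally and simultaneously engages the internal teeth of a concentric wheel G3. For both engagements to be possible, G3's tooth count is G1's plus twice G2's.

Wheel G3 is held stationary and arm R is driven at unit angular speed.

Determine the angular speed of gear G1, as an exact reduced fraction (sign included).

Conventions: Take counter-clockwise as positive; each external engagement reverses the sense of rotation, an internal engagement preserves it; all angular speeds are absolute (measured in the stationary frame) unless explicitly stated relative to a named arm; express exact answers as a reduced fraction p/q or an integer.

planetary set (25T centre, 10T on arm, 45T internal) — Willis relation
ring teeth: 25 + 2·10 = 45
25(ω_sun−ω_arm) = −45(ω_ring−ω_arm),  ω_ring = 0, ω_arm = 1
ω_sun = 1 − (45/25)(0−1) = 14/5
exact speed ratio = 14/5

14/5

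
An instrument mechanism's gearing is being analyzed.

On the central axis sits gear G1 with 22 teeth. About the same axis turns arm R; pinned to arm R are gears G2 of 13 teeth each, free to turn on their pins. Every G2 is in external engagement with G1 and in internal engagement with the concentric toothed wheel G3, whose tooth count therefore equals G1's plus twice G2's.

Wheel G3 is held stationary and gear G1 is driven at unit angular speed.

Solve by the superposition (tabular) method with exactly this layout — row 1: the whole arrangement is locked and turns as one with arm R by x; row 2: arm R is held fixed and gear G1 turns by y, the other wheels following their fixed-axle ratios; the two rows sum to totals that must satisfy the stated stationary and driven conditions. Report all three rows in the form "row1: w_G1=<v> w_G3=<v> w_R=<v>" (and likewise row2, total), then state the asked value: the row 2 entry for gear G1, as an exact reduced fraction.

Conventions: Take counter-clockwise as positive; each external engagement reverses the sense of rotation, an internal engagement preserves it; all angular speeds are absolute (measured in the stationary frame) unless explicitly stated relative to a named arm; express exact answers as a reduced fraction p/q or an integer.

row1: w_G1=11/35 w_G3=11/35 w_R=11/35
row2: w_G1=24/35 w_G3=-11/35 w_R=0
total: w_G1=1 w_G3=0 w_R=11/35
asked value: 24/35

planetary set (22T centre, 13T on arm, 48T internal) — Willis relation
row 1: whole set turns with the arm by x
row 2 (arm held, sun turns y): ω_ring = −(22/48)·y, ω_arm = 0
boundary: total ω_ring = x − (22/48)·y = 0 and total ω_sun = x + y = 1  ⇒  y = 24/35, x = 11/35
row 2 ring = −(22/48)·24/35 = -11/35
totals (row 1 + row 2): sun 11/35 + 24/35 = 1, ring 11/35 + (-11/35) = 0, arm 11/35 + 0 = 11/35
asked cell (row2, sun) = 24/35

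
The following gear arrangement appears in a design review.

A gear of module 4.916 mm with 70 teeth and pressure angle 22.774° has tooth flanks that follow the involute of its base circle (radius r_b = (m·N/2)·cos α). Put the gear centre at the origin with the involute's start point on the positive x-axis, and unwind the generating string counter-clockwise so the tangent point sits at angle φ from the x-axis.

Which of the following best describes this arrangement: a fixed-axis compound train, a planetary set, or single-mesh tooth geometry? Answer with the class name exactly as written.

single-mesh tooth geometry

class = single-mesh tooth geometry [base-circle involute, m = 4.916, 70T]
classification: single-mesh tooth geometry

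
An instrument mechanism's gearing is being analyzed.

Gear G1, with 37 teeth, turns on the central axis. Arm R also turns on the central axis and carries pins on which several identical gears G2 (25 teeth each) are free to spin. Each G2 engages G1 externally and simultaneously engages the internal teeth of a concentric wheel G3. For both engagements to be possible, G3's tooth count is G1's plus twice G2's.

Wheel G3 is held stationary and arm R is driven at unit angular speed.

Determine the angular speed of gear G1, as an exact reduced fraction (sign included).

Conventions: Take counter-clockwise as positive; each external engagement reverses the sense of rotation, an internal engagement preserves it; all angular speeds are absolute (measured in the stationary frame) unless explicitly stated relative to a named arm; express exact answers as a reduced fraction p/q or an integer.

class = planetary set [G3 = 37+2·25 = 87; Willis about the carrier]
ring teeth: 37 + 2·25 = 87
37(ω_sun−ω_arm) = −87(ω_ring−ω_arm),  ω_ring = 0, ω_arm = 1
ω_sun = 1 − (87/37)(0−1) = 124/37
exact speed ratio = 124/37

124/37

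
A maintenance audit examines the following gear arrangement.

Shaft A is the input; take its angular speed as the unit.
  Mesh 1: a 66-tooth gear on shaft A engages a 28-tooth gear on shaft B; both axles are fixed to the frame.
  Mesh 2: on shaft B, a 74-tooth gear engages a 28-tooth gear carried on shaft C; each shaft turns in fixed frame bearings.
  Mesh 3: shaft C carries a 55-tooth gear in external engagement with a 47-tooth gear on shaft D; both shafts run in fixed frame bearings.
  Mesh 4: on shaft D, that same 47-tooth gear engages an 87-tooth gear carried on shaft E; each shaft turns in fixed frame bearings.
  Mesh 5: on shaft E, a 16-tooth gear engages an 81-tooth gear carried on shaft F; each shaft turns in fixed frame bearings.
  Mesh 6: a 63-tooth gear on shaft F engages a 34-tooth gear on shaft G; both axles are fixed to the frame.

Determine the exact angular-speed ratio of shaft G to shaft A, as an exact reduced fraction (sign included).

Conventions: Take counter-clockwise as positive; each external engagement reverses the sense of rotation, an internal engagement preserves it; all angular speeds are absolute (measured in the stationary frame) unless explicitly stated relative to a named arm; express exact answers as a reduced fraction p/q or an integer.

44770/31059

class = fixed-axis compound train [6 meshes; 6 ratios multiply, 6 sense flips]
mesh 1 [66T→28T]: running ratio 33/14, sense −
mesh 2 [74T→28T]: running ratio 1221/196, sense +
mesh 3 [55T→47T]: running ratio 67155/9212, sense −
mesh 4 [47T→87T]: running ratio 22385/5684, sense +
mesh 5 [16T→81T]: running ratio 89540/115101, sense −
mesh 6 [63T→34T]: running ratio 44770/31059, sense +
ω_out/ω_in = 44770/31059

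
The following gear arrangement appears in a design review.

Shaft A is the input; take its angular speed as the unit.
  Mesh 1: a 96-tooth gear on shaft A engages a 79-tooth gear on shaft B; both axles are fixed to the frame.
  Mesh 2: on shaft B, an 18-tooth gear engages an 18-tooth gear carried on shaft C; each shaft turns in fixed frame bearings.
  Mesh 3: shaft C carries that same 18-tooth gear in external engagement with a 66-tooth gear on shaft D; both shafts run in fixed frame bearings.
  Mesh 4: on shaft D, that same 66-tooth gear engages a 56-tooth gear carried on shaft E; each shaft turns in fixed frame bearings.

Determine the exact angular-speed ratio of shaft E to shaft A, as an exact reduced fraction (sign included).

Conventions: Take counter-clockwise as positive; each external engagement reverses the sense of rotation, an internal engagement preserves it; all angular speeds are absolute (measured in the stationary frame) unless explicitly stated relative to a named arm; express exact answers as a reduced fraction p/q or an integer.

class = fixed-axis compound train [4 meshes; 4 ratios multiply, 4 sense flips]
mesh 1 [96T→79T]: running ratio 96/79, sense −
mesh 2 [18T→18T]: running ratio 96/79, sense +
mesh 3 [18T→66T]: running ratio 288/869, sense −
mesh 4 [66T→56T]: running ratio 216/553, sense +
ω_out/ω_in = 216/553

216/553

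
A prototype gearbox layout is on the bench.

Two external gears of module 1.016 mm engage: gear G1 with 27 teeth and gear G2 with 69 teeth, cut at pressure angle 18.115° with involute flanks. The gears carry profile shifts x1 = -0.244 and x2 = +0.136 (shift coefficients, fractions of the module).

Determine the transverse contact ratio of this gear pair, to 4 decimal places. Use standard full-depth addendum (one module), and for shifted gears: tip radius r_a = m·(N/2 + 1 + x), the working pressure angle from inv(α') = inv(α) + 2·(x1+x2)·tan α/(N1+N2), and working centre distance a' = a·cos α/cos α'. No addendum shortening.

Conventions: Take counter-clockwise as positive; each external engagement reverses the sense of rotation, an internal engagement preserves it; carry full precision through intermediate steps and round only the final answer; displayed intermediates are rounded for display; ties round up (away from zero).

recognized (one external pair, fixed centres): single-mesh tooth geometry, m = 1.016, N1 = 27, N2 = 69
base radii: r_b1 = 13.036158, r_b2 = 33.314625
tip radii: r_a1 = 14.484096, r_a2 = 36.206176
inv(α') = inv(18.115°) + 2·(-0.244+0.136)·tan α/(27+69) = 0.01023771  ⇒  α' = 17.71140°
a' = a·cos α / cos α' = 48.7680·cos 18.115°/cos 17.71140° = 48.657082
action lengths: √(r_a1²−r_b1²) = 6.312498, √(r_a2²−r_b2²) = 14.178255
base pitch p_b = π·m·cos α = 3.033652
CR = (6.312498 + 14.178255 − 48.657082·sin 17.71140°)/3.033652 = 1.875023
contact ratio ≈ 1.8750

1.8750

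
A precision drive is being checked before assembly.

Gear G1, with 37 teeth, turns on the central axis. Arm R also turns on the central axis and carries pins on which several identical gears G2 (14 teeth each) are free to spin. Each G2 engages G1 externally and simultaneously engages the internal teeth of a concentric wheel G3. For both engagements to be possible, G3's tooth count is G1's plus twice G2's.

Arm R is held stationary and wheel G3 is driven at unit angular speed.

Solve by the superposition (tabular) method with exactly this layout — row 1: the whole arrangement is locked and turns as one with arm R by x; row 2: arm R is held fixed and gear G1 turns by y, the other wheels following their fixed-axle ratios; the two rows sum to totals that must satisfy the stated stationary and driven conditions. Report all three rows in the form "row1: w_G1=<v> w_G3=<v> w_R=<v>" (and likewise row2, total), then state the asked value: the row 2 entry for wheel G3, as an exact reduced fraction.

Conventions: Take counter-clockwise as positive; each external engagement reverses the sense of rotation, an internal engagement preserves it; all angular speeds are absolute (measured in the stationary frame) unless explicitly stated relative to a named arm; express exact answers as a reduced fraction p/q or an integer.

recognized (axles ride arm R): planetary set, 37/14/65 teeth
row 1 — lock + rotate with arm: ω_sun = ω_ring = ω_arm = x
superposition row 2 [arm held]: sun y, ring −(37/65)·y, arm 0
boundary: total ω_arm = x = 0 and total ω_ring = x − (37/65)·y = 1  ⇒  y = -65/37, x = 0
row 2 ring = −(37/65)·(-65/37) = 1
totals (row 1 + row 2): sun 0 + (-65/37) = -65/37, ring 0 + 1 = 1, arm 0 + 0 = 0
asked cell (row2, ring) = 1

row1: w_G1=0 w_G3=0 w_R=0
row2: w_G1=-65/37 w_G3=1 w_R=0
total: w_G1=-65/37 w_G3=1 w_R=0
asked value: 1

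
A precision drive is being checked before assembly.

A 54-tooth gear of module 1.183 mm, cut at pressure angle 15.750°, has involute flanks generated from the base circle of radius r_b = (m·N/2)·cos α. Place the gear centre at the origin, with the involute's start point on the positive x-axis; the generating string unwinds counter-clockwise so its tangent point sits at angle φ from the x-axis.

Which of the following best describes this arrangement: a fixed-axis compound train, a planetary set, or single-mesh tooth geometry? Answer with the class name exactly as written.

single-mesh involute tooth geometry (54T wheel at module 1.183)
classification: single-mesh tooth geometry

single-mesh tooth geometry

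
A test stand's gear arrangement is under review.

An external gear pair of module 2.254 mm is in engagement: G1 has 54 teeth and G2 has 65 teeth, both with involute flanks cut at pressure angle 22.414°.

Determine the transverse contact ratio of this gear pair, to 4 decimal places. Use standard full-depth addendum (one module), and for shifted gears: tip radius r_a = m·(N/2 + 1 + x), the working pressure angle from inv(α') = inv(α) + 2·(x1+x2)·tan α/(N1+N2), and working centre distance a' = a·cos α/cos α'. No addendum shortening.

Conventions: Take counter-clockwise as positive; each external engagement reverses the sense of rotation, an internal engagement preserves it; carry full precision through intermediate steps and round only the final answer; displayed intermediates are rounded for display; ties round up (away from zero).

1.6592

recognized (one external pair, fixed centres): single-mesh tooth geometry, m = 2.254, N1 = 54, N2 = 65
base radii: r_b1 = 56.260354, r_b2 = 67.720797
tip radii: r_a1 = 63.112000, r_a2 = 75.509000
no profile shift: α' = α, a' = a
action lengths: √(r_a1²−r_b1²) = 28.598900, √(r_a2²−r_b2²) = 33.399143
base pitch p_b = π·m·cos α = 6.546189
CR = (28.598900 + 33.399143 − 134.113000·sin 22.41400°)/6.546189 = 1.659172
contact ratio ≈ 1.6592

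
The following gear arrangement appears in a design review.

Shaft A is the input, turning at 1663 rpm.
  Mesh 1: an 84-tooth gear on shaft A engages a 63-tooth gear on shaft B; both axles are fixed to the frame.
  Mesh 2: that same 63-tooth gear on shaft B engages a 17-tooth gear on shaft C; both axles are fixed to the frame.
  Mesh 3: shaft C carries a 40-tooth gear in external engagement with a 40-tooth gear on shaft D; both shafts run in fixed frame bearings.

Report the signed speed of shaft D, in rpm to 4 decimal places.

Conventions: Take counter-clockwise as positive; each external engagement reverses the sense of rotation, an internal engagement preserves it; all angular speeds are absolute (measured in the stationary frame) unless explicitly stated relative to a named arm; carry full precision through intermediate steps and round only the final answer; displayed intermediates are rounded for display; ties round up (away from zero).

recognized (4 fixed axles, 3 meshes): fixed-axis compound train
mesh 1 [84T→63T]: ω = 1663.0000×84/63 = 2217.3333 rpm, sense flips to −
mesh 2 [63T→17T]: ω = 2217.3333×63/17 = 8217.1765 rpm, sense flips to +
mesh 3 [40T→40T]: ω = 8217.1765×40/40 = 8217.1765 rpm, sense flips to −
signed output speed = -8217.1765 rpm

-8217.1765 rpm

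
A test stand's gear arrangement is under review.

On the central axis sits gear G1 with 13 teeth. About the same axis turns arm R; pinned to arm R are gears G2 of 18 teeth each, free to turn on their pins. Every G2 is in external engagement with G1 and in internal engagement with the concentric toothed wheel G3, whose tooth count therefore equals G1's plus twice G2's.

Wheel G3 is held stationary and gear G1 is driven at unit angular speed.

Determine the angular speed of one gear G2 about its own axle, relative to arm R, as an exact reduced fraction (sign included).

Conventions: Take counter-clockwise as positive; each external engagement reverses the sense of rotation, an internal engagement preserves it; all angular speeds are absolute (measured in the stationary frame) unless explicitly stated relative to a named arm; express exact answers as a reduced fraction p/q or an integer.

topology: planetary set — G1 13T / G2 18T / G3 49T, arm = carrier (Willis)
ring teeth: 13 + 2·18 = 49
13(ω_sun−ω_arm) = −49(ω_ring−ω_arm),  ω_ring = 0, ω_sun = 1
13(1−ω_arm) = −49(0−ω_arm)  ⇒  62·ω_arm = 13  ⇒  ω_arm = 13/62
sun–planet mesh: 13·(1−13/62) = −18·(ω_p−ω_arm)  ⇒  ω_p−ω_arm = -637/1116
exact speed ratio = -637/1116

-637/1116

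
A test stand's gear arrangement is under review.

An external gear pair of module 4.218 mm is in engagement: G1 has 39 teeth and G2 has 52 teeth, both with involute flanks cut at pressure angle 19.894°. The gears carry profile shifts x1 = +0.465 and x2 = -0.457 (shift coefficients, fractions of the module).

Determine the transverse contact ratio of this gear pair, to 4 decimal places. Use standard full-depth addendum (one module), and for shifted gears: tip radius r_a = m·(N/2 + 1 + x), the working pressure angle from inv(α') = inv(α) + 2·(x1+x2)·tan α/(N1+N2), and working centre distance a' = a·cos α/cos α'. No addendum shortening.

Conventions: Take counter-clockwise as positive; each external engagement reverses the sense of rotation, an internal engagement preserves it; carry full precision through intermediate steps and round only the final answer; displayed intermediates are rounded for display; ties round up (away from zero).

class = single-mesh tooth geometry [involute pair 39T × 52T, m = 4.218]
base radii: r_b1 = 77.342570, r_b2 = 103.123427
tip radii: r_a1 = 88.430370, r_a2 = 111.958374
inv(α') = inv(19.894°) + 2·(+0.465-0.457)·tan α/(39+52) = 0.01472433  ⇒  α' = 19.92180°
a' = a·cos α / cos α' = 191.9190·cos 19.894°/cos 19.92180° = 191.952721
action lengths: √(r_a1²−r_b1²) = 42.872569, √(r_a2²−r_b2²) = 43.591701
base pitch p_b = π·m·cos α = 12.460454
CR = (42.872569 + 43.591701 − 191.952721·sin 19.92180°)/12.460454 = 1.690053
contact ratio ≈ 1.6901

1.6901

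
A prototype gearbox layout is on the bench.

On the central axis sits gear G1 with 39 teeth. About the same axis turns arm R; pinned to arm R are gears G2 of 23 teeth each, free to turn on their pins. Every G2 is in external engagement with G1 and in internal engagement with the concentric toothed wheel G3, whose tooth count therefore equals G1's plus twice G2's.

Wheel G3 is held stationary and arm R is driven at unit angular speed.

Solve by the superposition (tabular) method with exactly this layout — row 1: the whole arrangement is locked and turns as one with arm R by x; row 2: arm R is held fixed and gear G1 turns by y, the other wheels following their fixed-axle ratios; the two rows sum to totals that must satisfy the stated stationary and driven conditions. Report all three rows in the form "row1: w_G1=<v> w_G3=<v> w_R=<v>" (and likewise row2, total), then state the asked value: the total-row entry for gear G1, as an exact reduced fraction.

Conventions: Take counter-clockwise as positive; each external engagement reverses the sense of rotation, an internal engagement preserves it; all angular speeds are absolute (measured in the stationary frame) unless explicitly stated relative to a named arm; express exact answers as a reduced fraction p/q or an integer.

planetary set (39T centre, 23T on arm, 85T internal) — Willis relation
row 1 (train locked, turned with arm): all members turn x
row 2 — arm fixed, fixed-axis ratios: sun y, ring −(39/85)·y, arm 0
boundary: total ω_ring = x − (39/85)·y = 0 and total ω_arm = x = 1  ⇒  y = 85/39, x = 1
row 2 ring = −(39/85)·85/39 = -1
totals (row 1 + row 2): sun 1 + 85/39 = 124/39, ring 1 + (-1) = 0, arm 1 + 0 = 1
asked cell (total, sun) = 124/39

row1: w_G1=1 w_G3=1 w_R=1
row2: w_G1=85/39 w_G3=-1 w_R=0
total: w_G1=124/39 w_G3=0 w_R=1
asked value: 124/39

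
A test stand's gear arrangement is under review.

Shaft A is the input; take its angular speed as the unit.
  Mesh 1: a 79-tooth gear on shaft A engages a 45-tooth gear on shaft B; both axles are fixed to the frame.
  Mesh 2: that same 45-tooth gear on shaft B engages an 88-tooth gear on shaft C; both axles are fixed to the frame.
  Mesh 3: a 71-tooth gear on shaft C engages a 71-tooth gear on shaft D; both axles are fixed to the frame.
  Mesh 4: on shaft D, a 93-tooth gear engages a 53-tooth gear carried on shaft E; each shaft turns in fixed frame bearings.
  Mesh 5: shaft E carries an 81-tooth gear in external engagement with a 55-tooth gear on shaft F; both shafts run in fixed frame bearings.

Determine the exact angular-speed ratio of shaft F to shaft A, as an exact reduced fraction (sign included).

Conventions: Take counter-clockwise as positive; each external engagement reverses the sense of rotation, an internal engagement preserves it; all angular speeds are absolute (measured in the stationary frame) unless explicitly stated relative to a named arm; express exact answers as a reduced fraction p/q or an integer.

-595107/256520

class = fixed-axis compound train [5 meshes; 5 ratios multiply, 5 sense flips]
mesh 1 [79T→45T]: running ratio 79/45, sense −
mesh 2 [45T→88T]: running ratio 79/88, sense +
mesh 3 [71T→71T]: running ratio 79/88, sense −
mesh 4 [93T→53T]: running ratio 7347/4664, sense +
mesh 5 [81T→55T]: running ratio 595107/256520, sense −
ω_out/ω_in = -595107/256520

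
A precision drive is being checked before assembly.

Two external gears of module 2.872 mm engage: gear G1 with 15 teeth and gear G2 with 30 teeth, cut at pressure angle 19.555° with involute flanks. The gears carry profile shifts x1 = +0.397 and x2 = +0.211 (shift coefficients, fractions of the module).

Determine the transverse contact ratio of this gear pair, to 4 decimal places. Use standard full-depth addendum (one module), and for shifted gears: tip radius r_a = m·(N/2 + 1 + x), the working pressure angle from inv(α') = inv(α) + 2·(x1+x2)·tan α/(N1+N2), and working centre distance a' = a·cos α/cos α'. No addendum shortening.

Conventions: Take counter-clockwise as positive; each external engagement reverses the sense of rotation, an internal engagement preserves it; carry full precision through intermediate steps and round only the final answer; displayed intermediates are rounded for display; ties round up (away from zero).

class = single-mesh tooth geometry [involute pair 15T × 30T, m = 2.872]
base radii: r_b1 = 20.297586, r_b2 = 40.595173
tip radii: r_a1 = 25.552184, r_a2 = 46.557992
inv(α') = inv(19.555°) + 2·(+0.397+0.211)·tan α/(15+30) = 0.02349838  ⇒  α' = 23.14189°
a' = a·cos α / cos α' = 64.6200·cos 19.555°/cos 23.14189° = 66.221296
action lengths: √(r_a1²−r_b1²) = 15.521665, √(r_a2²−r_b2²) = 22.796460
base pitch p_b = π·m·cos α = 8.502233
CR = (15.521665 + 22.796460 − 66.221296·sin 23.14189°)/8.502233 = 1.445799
contact ratio ≈ 1.4458

1.4458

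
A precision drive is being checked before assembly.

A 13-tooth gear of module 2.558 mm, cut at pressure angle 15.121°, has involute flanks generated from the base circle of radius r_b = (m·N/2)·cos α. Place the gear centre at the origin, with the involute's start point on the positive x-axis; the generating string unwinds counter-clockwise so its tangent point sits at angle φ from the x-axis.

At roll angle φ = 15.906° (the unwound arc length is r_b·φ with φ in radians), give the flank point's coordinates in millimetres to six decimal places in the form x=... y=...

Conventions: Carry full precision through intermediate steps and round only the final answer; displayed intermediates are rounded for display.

x=16.657984 y=0.113594

class = single-mesh tooth geometry [base-circle involute, m = 2.558, 13T]
pitch radius r_p = m·N/2 = 2.558·13/2 = 16.627000
base radius r_b = r_p·cos α = 16.627000·cos 15.121° = 16.051325
roll angle φ = 15.906° = 0.27761207 rad
x = r_b·(cos φ + φ·sin φ) = 16.657984
y = r_b·(sin φ − φ·cos φ) = 0.113594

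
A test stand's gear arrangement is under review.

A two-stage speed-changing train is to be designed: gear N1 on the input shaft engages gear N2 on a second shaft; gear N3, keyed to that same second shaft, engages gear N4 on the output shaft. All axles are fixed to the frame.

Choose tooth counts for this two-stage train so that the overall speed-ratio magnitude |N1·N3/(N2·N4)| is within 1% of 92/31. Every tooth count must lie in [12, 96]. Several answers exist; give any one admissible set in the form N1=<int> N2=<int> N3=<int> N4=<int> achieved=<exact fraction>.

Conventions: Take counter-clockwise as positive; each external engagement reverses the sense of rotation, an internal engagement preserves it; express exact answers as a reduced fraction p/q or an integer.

design class (target 92/31): fixed-axis compound train
target = 92/31 in lowest terms: an exact hit needs N1·N3 = k·92 and N2·N4 = k·31 for one integer k, every count in [12, 96]; additionally prefer no 1:1 stage (N1 ≠ N2, N3 ≠ N4)
k = 1…11: no 1:1-free in-range split of k·92 and k·31 into factor pairs; take k = 12
k = 12: N1·N3 = 1104 = 12·92, N2·N4 = 372 = 31·12
achieved = 12·92/(31·12) = 92/31; |achieved − target| = 0 ≤ 23/775 ✓

N1=12 N2=31 N3=92 N4=12 achieved=92/31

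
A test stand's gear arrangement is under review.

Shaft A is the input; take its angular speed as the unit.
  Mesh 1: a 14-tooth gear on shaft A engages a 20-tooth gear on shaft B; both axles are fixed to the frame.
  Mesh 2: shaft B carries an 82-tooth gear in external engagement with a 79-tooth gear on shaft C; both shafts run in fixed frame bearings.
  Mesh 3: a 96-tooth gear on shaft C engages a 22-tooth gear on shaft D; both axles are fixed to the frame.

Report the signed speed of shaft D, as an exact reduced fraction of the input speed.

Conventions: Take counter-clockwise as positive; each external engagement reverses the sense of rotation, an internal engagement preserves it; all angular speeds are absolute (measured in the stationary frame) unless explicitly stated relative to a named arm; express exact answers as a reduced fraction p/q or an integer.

3-mesh fixed-axis compound train (all bearings frame-fixed)
mesh 1 [14T→20T]: |ω|/ω_in = 1×14/20 = 7/10, sense flips to −
mesh 2 [82T→79T]: |ω|/ω_in = (7/10)×82/79 = 287/395, sense flips to +
mesh 3 [96T→22T]: |ω|/ω_in = (287/395)×96/22 = 13776/4345, sense flips to −
signed output speed (× input speed) = -13776/4345

-13776/4345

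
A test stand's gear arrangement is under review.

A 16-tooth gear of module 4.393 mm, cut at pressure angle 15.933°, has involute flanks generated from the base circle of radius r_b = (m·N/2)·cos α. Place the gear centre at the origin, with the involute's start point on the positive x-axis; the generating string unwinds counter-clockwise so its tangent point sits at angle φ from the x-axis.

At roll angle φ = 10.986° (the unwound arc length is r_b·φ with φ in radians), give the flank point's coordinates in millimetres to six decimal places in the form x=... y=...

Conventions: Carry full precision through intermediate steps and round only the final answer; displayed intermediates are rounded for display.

topology: single-mesh involute geometry — m = 4.393, N = 16
pitch radius r_p = m·N/2 = 4.393·16/2 = 35.144000
base radius r_b = r_p·cos α = 35.144000·cos 15.933° = 33.793886
roll angle φ = 10.986° = 0.19174187 rad
x = r_b·(cos φ + φ·sin φ) = 34.409403
y = r_b·(sin φ − φ·cos φ) = 0.079117

x=34.409403 y=0.079117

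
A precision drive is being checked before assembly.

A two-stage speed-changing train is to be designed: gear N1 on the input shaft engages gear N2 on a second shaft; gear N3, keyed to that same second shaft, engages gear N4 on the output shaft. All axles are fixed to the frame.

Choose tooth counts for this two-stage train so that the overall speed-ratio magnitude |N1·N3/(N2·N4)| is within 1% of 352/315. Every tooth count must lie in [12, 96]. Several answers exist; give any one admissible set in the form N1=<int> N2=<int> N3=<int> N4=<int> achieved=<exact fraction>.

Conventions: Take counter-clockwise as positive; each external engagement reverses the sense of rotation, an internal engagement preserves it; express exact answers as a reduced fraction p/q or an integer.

N1=16 N2=15 N3=22 N4=21 achieved=352/315

class = fixed-axis compound train [2-stage, 352/315 wanted]
target = 352/315 in lowest terms: an exact hit needs N1·N3 = k·352 and N2·N4 = k·315 for one integer k, every count in [12, 96]; additionally prefer no 1:1 stage (N1 ≠ N2, N3 ≠ N4)
k = 1: N1·N3 = 352 = 16·22, N2·N4 = 315 = 15·21
achieved = 16·22/(15·21) = 352/315; |achieved − target| = 0 ≤ 88/7875 ✓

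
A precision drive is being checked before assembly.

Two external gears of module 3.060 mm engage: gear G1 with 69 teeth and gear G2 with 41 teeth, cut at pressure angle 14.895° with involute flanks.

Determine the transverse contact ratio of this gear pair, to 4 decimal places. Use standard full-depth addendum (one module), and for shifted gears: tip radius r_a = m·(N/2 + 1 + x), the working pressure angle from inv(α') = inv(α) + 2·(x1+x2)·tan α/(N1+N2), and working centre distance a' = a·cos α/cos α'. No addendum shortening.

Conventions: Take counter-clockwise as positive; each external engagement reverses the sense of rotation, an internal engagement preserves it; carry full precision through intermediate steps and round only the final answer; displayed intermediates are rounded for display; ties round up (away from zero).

class = single-mesh tooth geometry [involute pair 69T × 41T, m = 3.060]
base radii: r_b1 = 102.022691, r_b2 = 60.622179
tip radii: r_a1 = 108.630000, r_a2 = 65.790000
no profile shift: α' = α, a' = a
action lengths: √(r_a1²−r_b1²) = 37.307471, √(r_a2²−r_b2²) = 25.559255
base pitch p_b = π·m·cos α = 9.290253
CR = (37.307471 + 25.559255 − 168.300000·sin 14.89500°)/9.290253 = 2.110327
contact ratio ≈ 2.1103

2.1103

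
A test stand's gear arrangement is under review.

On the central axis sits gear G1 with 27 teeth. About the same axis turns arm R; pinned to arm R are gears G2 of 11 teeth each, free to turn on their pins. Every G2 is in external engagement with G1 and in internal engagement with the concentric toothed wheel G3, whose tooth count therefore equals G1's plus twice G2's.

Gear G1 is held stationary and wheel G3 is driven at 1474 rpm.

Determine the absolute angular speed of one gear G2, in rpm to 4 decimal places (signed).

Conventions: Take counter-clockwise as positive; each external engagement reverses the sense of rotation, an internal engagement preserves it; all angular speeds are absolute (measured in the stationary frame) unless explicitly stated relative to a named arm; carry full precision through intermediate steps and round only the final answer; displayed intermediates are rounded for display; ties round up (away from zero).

recognized (axles ride arm R): planetary set, 27/11/49 teeth
normalise by the input: solve with ω_ring = 1, then scale by 1474 rpm
ring teeth: 27 + 2·11 = 49
27(ω_sun−ω_arm) = −49(ω_ring−ω_arm),  ω_sun = 0, ω_ring = 1
27(0−ω_arm) = −49(1−ω_arm)  ⇒  76·ω_arm = 49  ⇒  ω_arm = 49/76
sun–planet mesh: 27·(0−49/76) = −11·(ω_p−ω_arm)  ⇒  ω_p−ω_arm = 1323/836
ω_p = 49/76 + 1323/836 = 49/22
scale: ω_p = 49/22 × 1474 rpm = +3283.0000 rpm

+3283.0000 rpm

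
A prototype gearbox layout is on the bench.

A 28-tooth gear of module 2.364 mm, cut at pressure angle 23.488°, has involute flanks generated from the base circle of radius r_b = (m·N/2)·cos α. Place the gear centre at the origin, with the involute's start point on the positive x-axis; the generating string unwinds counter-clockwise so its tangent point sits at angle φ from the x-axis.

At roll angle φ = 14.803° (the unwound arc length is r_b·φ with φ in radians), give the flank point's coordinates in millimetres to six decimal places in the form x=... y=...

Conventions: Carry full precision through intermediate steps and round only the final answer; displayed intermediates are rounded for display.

x=31.350005 y=0.173329

topology: single-mesh involute geometry — m = 2.364, N = 28
pitch radius r_p = m·N/2 = 2.364·28/2 = 33.096000
base radius r_b = r_p·cos α = 33.096000·cos 23.488° = 30.353784
roll angle φ = 14.803° = 0.25836109 rad
x = r_b·(cos φ + φ·sin φ) = 31.350005
y = r_b·(sin φ − φ·cos φ) = 0.173329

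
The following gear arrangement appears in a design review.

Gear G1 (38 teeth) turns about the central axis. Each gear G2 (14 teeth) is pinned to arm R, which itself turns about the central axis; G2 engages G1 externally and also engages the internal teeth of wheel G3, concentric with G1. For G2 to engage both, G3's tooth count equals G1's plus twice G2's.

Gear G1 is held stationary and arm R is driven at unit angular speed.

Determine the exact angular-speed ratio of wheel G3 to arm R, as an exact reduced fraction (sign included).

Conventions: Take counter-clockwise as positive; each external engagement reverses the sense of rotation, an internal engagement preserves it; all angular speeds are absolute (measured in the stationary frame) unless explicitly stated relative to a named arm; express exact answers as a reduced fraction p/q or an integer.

planetary set (38T centre, 14T on arm, 66T internal) — Willis relation
ring teeth: 38 + 2·14 = 66
38(ω_sun−ω_arm) = −66(ω_ring−ω_arm),  ω_sun = 0, ω_arm = 1
ω_ring = 1 − (38/66)(0−1) = 52/33
ω_out/ω_in = 52/33

52/33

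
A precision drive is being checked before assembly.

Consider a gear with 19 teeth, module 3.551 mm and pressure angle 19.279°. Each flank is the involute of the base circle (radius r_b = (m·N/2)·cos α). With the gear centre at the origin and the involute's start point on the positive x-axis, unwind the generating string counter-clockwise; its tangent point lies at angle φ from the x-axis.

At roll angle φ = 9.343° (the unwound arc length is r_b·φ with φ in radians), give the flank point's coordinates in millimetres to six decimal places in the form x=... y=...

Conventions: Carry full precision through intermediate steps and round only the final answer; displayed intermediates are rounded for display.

topology: single-mesh involute geometry — m = 3.551, N = 19
pitch radius r_p = m·N/2 = 3.551·19/2 = 33.734500
base radius r_b = r_p·cos α = 33.734500·cos 19.279° = 31.842738
roll angle φ = 9.343° = 0.16306611 rad
x = r_b·(cos φ + φ·sin φ) = 32.263286
y = r_b·(sin φ − φ·cos φ) = 0.045901

x=32.263286 y=0.045901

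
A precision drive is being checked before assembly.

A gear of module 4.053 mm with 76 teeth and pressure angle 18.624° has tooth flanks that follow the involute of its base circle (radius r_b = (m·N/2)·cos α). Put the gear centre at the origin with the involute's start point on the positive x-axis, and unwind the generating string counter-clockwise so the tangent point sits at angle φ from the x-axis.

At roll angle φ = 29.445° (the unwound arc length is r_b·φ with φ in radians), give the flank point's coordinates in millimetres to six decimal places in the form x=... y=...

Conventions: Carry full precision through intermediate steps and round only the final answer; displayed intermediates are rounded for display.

recognized (one wheel, involute flank): single-mesh tooth geometry, m = 4.053, N = 76
pitch radius r_p = m·N/2 = 4.053·76/2 = 154.014000
base radius r_b = r_p·cos α = 154.014000·cos 18.624° = 145.949014
roll angle φ = 29.445° = 0.51391220 rad
x = r_b·(cos φ + φ·sin φ) = 163.968022
y = r_b·(sin φ − φ·cos φ) = 6.430328

x=163.968022 y=6.430328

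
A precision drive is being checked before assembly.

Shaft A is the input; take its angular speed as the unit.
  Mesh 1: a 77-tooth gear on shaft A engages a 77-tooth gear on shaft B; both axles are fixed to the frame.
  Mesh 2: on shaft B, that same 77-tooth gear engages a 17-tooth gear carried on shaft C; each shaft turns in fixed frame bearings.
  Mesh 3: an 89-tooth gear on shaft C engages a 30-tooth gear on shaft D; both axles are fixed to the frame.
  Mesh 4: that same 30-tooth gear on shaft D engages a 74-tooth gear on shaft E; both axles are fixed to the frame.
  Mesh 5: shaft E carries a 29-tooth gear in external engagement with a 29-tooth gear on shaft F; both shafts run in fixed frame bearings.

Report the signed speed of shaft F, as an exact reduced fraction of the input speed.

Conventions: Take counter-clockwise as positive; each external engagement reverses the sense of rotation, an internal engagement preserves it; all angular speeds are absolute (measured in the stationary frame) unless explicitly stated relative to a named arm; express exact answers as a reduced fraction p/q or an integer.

-6853/1258

5-mesh fixed-axis compound train (all bearings frame-fixed)
mesh 1 [77T→77T]: |ω|/ω_in = 1×77/77 = 1, sense flips to −
mesh 2 [77T→17T]: |ω|/ω_in = 1×77/17 = 77/17, sense flips to +
mesh 3 [89T→30T]: |ω|/ω_in = (77/17)×89/30 = 6853/510, sense flips to −
mesh 4 [30T→74T]: |ω|/ω_in = (6853/510)×30/74 = 6853/1258, sense flips to +
mesh 5 [29T→29T]: |ω|/ω_in = (6853/1258)×29/29 = 6853/1258, sense flips to −
signed output speed (× input speed) = -6853/1258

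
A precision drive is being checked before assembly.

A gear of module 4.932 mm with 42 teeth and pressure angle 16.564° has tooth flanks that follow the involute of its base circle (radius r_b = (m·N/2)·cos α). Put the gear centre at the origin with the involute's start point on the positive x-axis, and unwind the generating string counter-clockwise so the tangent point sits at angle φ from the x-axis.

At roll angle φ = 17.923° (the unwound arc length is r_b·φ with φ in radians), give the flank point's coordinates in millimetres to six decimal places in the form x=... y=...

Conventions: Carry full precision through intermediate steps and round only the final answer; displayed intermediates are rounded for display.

x=104.012929 y=1.003050

single-mesh involute tooth geometry (42T wheel at module 4.932)
pitch radius r_p = m·N/2 = 4.932·42/2 = 103.572000
base radius r_b = r_p·cos α = 103.572000·cos 16.564° = 99.273958
roll angle φ = 17.923° = 0.31281536 rad
x = r_b·(cos φ + φ·sin φ) = 104.012929
y = r_b·(sin φ − φ·cos φ) = 1.003050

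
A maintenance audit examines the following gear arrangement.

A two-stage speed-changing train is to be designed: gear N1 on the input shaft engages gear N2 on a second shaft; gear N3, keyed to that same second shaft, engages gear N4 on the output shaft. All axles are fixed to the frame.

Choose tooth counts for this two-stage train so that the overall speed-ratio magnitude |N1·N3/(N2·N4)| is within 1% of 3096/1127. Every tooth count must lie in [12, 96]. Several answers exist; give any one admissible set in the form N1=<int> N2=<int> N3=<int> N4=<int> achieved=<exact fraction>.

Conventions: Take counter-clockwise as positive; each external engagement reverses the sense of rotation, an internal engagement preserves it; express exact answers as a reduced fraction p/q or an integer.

N1=36 N2=23 N3=86 N4=49 achieved=3096/1127

2-stage fixed-axis compound train for ratio 3096/1127
target = 3096/1127 in lowest terms: an exact hit needs N1·N3 = k·3096 and N2·N4 = k·1127 for one integer k, every count in [12, 96]; additionally prefer no 1:1 stage (N1 ≠ N2, N3 ≠ N4)
k = 1: N1·N3 = 3096 = 36·86, N2·N4 = 1127 = 23·49
achieved = 36·86/(23·49) = 3096/1127; |achieved − target| = 0 ≤ 774/28175 ✓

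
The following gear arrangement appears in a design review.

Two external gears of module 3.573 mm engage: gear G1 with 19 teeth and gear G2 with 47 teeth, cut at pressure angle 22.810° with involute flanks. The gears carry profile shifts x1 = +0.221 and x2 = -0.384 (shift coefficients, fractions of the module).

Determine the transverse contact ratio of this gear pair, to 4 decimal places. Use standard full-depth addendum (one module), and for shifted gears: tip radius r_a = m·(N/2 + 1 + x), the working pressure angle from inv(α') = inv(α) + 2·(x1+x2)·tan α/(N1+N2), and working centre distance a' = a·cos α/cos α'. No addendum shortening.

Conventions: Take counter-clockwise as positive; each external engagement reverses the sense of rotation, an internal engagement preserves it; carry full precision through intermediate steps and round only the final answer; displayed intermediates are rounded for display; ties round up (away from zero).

topology: single-mesh involute geometry — m = 3.573, 19T/47T pair
base radii: r_b1 = 31.288966, r_b2 = 77.399020
tip radii: r_a1 = 38.306133, r_a2 = 86.166468
inv(α') = inv(22.810°) + 2·(+0.221-0.384)·tan α/(19+47) = 0.02037973  ⇒  α' = 22.11375°
a' = a·cos α / cos α' = 117.9090·cos 22.810°/cos 22.11375° = 117.318106
action lengths: √(r_a1²−r_b1²) = 22.098879, √(r_a2²−r_b2²) = 37.868877
base pitch p_b = π·m·cos α = 10.347072
CR = (22.098879 + 37.868877 − 117.318106·sin 22.11375°)/10.347072 = 1.527364
contact ratio ≈ 1.5274

1.5274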